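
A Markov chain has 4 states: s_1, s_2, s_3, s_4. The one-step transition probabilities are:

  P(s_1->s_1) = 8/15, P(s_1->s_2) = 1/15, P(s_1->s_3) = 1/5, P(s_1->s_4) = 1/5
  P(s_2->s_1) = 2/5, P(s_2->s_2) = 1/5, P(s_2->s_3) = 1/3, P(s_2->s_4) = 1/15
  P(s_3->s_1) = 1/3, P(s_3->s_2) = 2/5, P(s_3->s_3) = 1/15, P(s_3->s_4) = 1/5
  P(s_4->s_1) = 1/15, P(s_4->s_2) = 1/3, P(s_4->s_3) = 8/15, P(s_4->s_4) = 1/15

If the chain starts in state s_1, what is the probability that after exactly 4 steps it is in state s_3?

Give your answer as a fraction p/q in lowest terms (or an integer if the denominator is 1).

Answer: 20/81

Derivation:
Computing P^4 by repeated multiplication:
P^1 =
  s_1: [8/15, 1/15, 1/5, 1/5]
  s_2: [2/5, 1/5, 1/3, 1/15]
  s_3: [1/3, 2/5, 1/15, 1/5]
  s_4: [1/15, 1/3, 8/15, 1/15]
P^2 =
  s_1: [88/225, 44/225, 56/225, 37/225]
  s_2: [92/225, 2/9, 46/225, 37/225]
  s_3: [28/75, 44/225, 14/45, 3/25]
  s_4: [79/225, 23/75, 44/225, 11/75]
P^3 =
  s_1: [257/675, 247/1125, 836/3375, 19/125]
  s_2: [1303/3375, 703/3375, 868/3375, 167/1125]
  s_3: [1313/3375, 257/1125, 758/3375, 533/3375]
  s_4: [433/1125, 143/675, 178/675, 157/1125]
P^4 =
  s_1: [6473/16875, 11089/50625, 20/81, 2539/16875]
  s_2: [19483/50625, 89/405, 164/675, 7717/50625]
  s_3: [19453/50625, 3613/16875, 1424/5625, 7517/50625]
  s_4: [19603/50625, 3713/16875, 2426/10125, 7753/50625]

(P^4)[s_1 -> s_3] = 20/81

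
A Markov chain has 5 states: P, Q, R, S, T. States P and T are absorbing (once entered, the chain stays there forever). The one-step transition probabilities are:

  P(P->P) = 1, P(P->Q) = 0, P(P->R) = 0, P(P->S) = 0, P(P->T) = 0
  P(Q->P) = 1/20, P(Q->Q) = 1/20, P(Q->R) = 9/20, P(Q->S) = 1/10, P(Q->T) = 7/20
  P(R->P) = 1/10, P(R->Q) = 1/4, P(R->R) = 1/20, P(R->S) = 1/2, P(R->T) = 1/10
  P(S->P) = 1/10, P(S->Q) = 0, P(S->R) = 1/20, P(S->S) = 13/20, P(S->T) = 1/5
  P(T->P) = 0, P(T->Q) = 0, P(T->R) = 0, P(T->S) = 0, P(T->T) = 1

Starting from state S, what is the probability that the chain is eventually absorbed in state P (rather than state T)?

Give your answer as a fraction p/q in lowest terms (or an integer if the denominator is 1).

Answer: 675/2012

Derivation:
Let a_i = P(absorbed in P | start in state i).
Boundary conditions: a_P = 1, a_T = 0.
For each transient state i, a_i = sum_j P(i->j) * a_j:
  a_Q = 1/20*a_P + 1/20*a_Q + 9/20*a_R + 1/10*a_S + 7/20*a_T
  a_R = 1/10*a_P + 1/4*a_Q + 1/20*a_R + 1/2*a_S + 1/10*a_T
  a_S = 1/10*a_P + 0*a_Q + 1/20*a_R + 13/20*a_S + 1/5*a_T

Substituting a_P = 1 and a_T = 0, rearrange to (I - Q) a = r where r[i] = P(i -> P):
  [19/20, -9/20, -1/10] . (a_Q, a_R, a_S) = 1/20
  [-1/4, 19/20, -1/2] . (a_Q, a_R, a_S) = 1/10
  [0, -1/20, 7/20] . (a_Q, a_R, a_S) = 1/10

Solving yields:
  a_Q = 509/2012
  a_R = 701/2012
  a_S = 675/2012

Starting state is S, so the absorption probability is a_S = 675/2012.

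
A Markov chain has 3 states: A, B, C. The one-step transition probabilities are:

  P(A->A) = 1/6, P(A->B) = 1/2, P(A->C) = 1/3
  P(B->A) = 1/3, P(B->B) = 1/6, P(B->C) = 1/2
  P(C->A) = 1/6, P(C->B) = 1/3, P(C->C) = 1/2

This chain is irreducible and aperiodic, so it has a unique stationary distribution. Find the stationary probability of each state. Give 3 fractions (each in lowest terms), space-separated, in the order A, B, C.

The stationary distribution satisfies pi = pi * P, i.e.:
  pi_A = 1/6*pi_A + 1/3*pi_B + 1/6*pi_C
  pi_B = 1/2*pi_A + 1/6*pi_B + 1/3*pi_C
  pi_C = 1/3*pi_A + 1/2*pi_B + 1/2*pi_C
with normalization: pi_A + pi_B + pi_C = 1.

Using the first 2 balance equations plus normalization, the linear system A*pi = b is:
  [-5/6, 1/3, 1/6] . pi = 0
  [1/2, -5/6, 1/3] . pi = 0
  [1, 1, 1] . pi = 1

Solving yields:
  pi_A = 9/41
  pi_B = 13/41
  pi_C = 19/41

Verification (pi * P):
  9/41*1/6 + 13/41*1/3 + 19/41*1/6 = 9/41 = pi_A  (ok)
  9/41*1/2 + 13/41*1/6 + 19/41*1/3 = 13/41 = pi_B  (ok)
  9/41*1/3 + 13/41*1/2 + 19/41*1/2 = 19/41 = pi_C  (ok)

Answer: 9/41 13/41 19/41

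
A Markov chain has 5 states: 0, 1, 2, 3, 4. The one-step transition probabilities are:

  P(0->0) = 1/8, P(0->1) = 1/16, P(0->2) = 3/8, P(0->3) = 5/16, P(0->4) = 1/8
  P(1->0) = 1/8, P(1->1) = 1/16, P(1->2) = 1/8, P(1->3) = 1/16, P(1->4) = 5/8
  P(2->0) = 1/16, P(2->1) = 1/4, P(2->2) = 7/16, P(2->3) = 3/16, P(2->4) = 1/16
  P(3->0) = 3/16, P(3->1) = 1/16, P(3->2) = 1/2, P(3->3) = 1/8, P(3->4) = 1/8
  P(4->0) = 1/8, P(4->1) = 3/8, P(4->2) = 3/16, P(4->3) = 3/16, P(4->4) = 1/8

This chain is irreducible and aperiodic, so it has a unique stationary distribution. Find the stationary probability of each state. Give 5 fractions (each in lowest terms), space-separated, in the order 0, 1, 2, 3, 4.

The stationary distribution satisfies pi = pi * P, i.e.:
  pi_0 = 1/8*pi_0 + 1/8*pi_1 + 1/16*pi_2 + 3/16*pi_3 + 1/8*pi_4
  pi_1 = 1/16*pi_0 + 1/16*pi_1 + 1/4*pi_2 + 1/16*pi_3 + 3/8*pi_4
  pi_2 = 3/8*pi_0 + 1/8*pi_1 + 7/16*pi_2 + 1/2*pi_3 + 3/16*pi_4
  pi_3 = 5/16*pi_0 + 1/16*pi_1 + 3/16*pi_2 + 1/8*pi_3 + 3/16*pi_4
  pi_4 = 1/8*pi_0 + 5/8*pi_1 + 1/16*pi_2 + 1/8*pi_3 + 1/8*pi_4
with normalization: pi_0 + pi_1 + pi_2 + pi_3 + pi_4 = 1.

Using the first 4 balance equations plus normalization, the linear system A*pi = b is:
  [-7/8, 1/8, 1/16, 3/16, 1/8] . pi = 0
  [1/16, -15/16, 1/4, 1/16, 3/8] . pi = 0
  [3/8, 1/8, -9/16, 1/2, 3/16] . pi = 0
  [5/16, 1/16, 3/16, -7/8, 3/16] . pi = 0
  [1, 1, 1, 1, 1] . pi = 1

Solving yields:
  pi_0 = 7629/66524
  pi_1 = 12419/66524
  pi_2 = 5540/16631
  pi_3 = 2794/16631
  pi_4 = 3285/16631

Verification (pi * P):
  7629/66524*1/8 + 12419/66524*1/8 + 5540/16631*1/16 + 2794/16631*3/16 + 3285/16631*1/8 = 7629/66524 = pi_0  (ok)
  7629/66524*1/16 + 12419/66524*1/16 + 5540/16631*1/4 + 2794/16631*1/16 + 3285/16631*3/8 = 12419/66524 = pi_1  (ok)
  7629/66524*3/8 + 12419/66524*1/8 + 5540/16631*7/16 + 2794/16631*1/2 + 3285/16631*3/16 = 5540/16631 = pi_2  (ok)
  7629/66524*5/16 + 12419/66524*1/16 + 5540/16631*3/16 + 2794/16631*1/8 + 3285/16631*3/16 = 2794/16631 = pi_3  (ok)
  7629/66524*1/8 + 12419/66524*5/8 + 5540/16631*1/16 + 2794/16631*1/8 + 3285/16631*1/8 = 3285/16631 = pi_4  (ok)

Answer: 7629/66524 12419/66524 5540/16631 2794/16631 3285/16631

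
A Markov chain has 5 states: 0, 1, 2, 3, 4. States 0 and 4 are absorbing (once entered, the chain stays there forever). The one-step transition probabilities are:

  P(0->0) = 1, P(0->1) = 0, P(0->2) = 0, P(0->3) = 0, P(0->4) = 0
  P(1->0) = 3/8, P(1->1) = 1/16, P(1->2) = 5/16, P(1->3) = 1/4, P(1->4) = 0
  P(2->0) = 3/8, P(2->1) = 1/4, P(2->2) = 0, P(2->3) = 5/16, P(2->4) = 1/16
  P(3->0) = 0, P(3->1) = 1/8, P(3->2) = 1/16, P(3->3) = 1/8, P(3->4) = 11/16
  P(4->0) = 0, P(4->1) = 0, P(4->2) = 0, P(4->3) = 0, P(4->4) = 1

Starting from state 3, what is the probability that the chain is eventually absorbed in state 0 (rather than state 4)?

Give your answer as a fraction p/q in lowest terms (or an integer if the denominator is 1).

Answer: 122/937

Derivation:
Let a_i = P(absorbed in 0 | start in state i).
Boundary conditions: a_0 = 1, a_4 = 0.
For each transient state i, a_i = sum_j P(i->j) * a_j:
  a_1 = 3/8*a_0 + 1/16*a_1 + 5/16*a_2 + 1/4*a_3 + 0*a_4
  a_2 = 3/8*a_0 + 1/4*a_1 + 0*a_2 + 5/16*a_3 + 1/16*a_4
  a_3 = 0*a_0 + 1/8*a_1 + 1/16*a_2 + 1/8*a_3 + 11/16*a_4

Substituting a_0 = 1 and a_4 = 0, rearrange to (I - Q) a = r where r[i] = P(i -> 0):
  [15/16, -5/16, -1/4] . (a_1, a_2, a_3) = 3/8
  [-1/4, 1, -5/16] . (a_1, a_2, a_3) = 3/8
  [-1/8, -1/16, 7/8] . (a_1, a_2, a_3) = 0

Solving yields:
  a_1 = 586/937
  a_2 = 536/937
  a_3 = 122/937

Starting state is 3, so the absorption probability is a_3 = 122/937.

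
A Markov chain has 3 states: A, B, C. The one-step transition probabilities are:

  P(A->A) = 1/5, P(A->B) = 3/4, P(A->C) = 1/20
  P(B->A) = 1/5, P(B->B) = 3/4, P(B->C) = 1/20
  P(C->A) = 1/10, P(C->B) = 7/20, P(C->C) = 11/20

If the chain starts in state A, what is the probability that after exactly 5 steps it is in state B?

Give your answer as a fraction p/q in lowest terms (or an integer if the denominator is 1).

Computing P^5 by repeated multiplication:
P^1 =
  A: [1/5, 3/4, 1/20]
  B: [1/5, 3/4, 1/20]
  C: [1/10, 7/20, 11/20]
P^2 =
  A: [39/200, 73/100, 3/40]
  B: [39/200, 73/100, 3/40]
  C: [29/200, 53/100, 13/40]
P^3 =
  A: [77/400, 18/25, 7/80]
  B: [77/400, 18/25, 7/80]
  C: [67/400, 31/50, 17/80]
P^4 =
  A: [153/800, 143/200, 3/32]
  B: [153/800, 143/200, 3/32]
  C: [143/800, 133/200, 5/32]
P^5 =
  A: [61/320, 57/80, 31/320]
  B: [61/320, 57/80, 31/320]
  C: [59/320, 11/16, 41/320]

(P^5)[A -> B] = 57/80

Answer: 57/80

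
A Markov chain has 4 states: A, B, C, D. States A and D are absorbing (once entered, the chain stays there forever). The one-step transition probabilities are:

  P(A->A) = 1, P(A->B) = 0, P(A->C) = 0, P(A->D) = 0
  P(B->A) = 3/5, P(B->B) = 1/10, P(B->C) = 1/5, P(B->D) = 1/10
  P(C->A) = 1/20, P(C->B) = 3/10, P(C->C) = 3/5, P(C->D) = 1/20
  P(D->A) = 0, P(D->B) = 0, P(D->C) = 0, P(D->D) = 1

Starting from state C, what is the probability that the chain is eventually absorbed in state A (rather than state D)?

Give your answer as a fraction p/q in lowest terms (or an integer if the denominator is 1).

Answer: 3/4

Derivation:
Let a_i = P(absorbed in A | start in state i).
Boundary conditions: a_A = 1, a_D = 0.
For each transient state i, a_i = sum_j P(i->j) * a_j:
  a_B = 3/5*a_A + 1/10*a_B + 1/5*a_C + 1/10*a_D
  a_C = 1/20*a_A + 3/10*a_B + 3/5*a_C + 1/20*a_D

Substituting a_A = 1 and a_D = 0, rearrange to (I - Q) a = r where r[i] = P(i -> A):
  [9/10, -1/5] . (a_B, a_C) = 3/5
  [-3/10, 2/5] . (a_B, a_C) = 1/20

Solving yields:
  a_B = 5/6
  a_C = 3/4

Starting state is C, so the absorption probability is a_C = 3/4.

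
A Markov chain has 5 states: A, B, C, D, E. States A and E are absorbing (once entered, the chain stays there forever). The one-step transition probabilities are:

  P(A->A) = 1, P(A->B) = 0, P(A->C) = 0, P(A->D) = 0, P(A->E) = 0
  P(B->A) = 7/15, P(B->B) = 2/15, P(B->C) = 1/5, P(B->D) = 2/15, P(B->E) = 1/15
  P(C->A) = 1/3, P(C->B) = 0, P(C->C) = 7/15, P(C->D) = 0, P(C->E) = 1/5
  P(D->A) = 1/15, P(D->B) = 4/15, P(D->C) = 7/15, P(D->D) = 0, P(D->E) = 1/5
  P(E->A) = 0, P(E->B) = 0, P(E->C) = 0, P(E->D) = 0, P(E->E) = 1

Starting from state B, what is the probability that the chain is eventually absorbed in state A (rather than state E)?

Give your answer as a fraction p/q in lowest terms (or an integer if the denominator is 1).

Answer: 1151/1496

Derivation:
Let a_i = P(absorbed in A | start in state i).
Boundary conditions: a_A = 1, a_E = 0.
For each transient state i, a_i = sum_j P(i->j) * a_j:
  a_B = 7/15*a_A + 2/15*a_B + 1/5*a_C + 2/15*a_D + 1/15*a_E
  a_C = 1/3*a_A + 0*a_B + 7/15*a_C + 0*a_D + 1/5*a_E
  a_D = 1/15*a_A + 4/15*a_B + 7/15*a_C + 0*a_D + 1/5*a_E

Substituting a_A = 1 and a_E = 0, rearrange to (I - Q) a = r where r[i] = P(i -> A):
  [13/15, -1/5, -2/15] . (a_B, a_C, a_D) = 7/15
  [0, 8/15, 0] . (a_B, a_C, a_D) = 1/3
  [-4/15, -7/15, 1] . (a_B, a_C, a_D) = 1/15

Solving yields:
  a_B = 1151/1496
  a_C = 5/8
  a_D = 843/1496

Starting state is B, so the absorption probability is a_B = 1151/1496.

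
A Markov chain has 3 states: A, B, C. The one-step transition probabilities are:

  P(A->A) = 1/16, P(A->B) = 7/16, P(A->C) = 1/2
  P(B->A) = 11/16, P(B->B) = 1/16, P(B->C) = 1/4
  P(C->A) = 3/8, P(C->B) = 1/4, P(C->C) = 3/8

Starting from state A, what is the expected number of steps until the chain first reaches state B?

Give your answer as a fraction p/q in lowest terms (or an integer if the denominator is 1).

Answer: 48/17

Derivation:
Let h_i = expected steps to first reach B from state i.
Boundary: h_B = 0.
First-step equations for the other states:
  h_A = 1 + 1/16*h_A + 7/16*h_B + 1/2*h_C
  h_C = 1 + 3/8*h_A + 1/4*h_B + 3/8*h_C

Substituting h_B = 0 and rearranging gives the linear system (I - Q) h = 1:
  [15/16, -1/2] . (h_A, h_C) = 1
  [-3/8, 5/8] . (h_A, h_C) = 1

Solving yields:
  h_A = 48/17
  h_C = 56/17

Starting state is A, so the expected hitting time is h_A = 48/17.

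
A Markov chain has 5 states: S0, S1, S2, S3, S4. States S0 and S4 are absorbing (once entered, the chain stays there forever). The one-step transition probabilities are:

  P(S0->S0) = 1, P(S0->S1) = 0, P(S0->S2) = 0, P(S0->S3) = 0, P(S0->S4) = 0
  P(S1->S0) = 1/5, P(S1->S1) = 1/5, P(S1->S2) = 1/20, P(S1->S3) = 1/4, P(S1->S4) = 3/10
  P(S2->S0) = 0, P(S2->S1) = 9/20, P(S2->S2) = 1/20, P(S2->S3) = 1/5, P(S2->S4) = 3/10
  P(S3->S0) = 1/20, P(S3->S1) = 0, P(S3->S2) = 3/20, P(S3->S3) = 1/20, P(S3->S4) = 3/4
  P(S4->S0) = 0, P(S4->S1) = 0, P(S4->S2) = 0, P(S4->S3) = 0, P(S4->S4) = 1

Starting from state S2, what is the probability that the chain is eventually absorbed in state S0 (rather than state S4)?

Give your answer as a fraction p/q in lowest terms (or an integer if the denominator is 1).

Let a_i = P(absorbed in S0 | start in state i).
Boundary conditions: a_S0 = 1, a_S4 = 0.
For each transient state i, a_i = sum_j P(i->j) * a_j:
  a_S1 = 1/5*a_S0 + 1/5*a_S1 + 1/20*a_S2 + 1/4*a_S3 + 3/10*a_S4
  a_S2 = 0*a_S0 + 9/20*a_S1 + 1/20*a_S2 + 1/5*a_S3 + 3/10*a_S4
  a_S3 = 1/20*a_S0 + 0*a_S1 + 3/20*a_S2 + 1/20*a_S3 + 3/4*a_S4

Substituting a_S0 = 1 and a_S4 = 0, rearrange to (I - Q) a = r where r[i] = P(i -> S0):
  [4/5, -1/20, -1/4] . (a_S1, a_S2, a_S3) = 1/5
  [-9/20, 19/20, -1/5] . (a_S1, a_S2, a_S3) = 0
  [0, -3/20, 19/20] . (a_S1, a_S2, a_S3) = 1/20

Solving yields:
  a_S1 = 115/406
  a_S2 = 61/406
  a_S3 = 31/406

Starting state is S2, so the absorption probability is a_S2 = 61/406.

Answer: 61/406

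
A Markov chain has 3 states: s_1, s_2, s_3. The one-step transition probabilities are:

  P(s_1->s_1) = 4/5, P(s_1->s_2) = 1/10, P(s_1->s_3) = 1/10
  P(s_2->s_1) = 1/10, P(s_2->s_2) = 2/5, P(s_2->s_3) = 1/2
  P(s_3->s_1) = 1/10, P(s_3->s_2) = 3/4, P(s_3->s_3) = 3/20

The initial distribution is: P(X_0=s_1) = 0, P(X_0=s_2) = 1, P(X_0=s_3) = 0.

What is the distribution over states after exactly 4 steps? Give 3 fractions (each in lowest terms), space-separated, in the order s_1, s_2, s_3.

Answer: 2533/10000 36047/80000 23689/80000

Derivation:
Propagating the distribution step by step (d_{t+1} = d_t * P):
d_0 = (s_1=0, s_2=1, s_3=0)
  d_1[s_1] = 0*4/5 + 1*1/10 + 0*1/10 = 1/10
  d_1[s_2] = 0*1/10 + 1*2/5 + 0*3/4 = 2/5
  d_1[s_3] = 0*1/10 + 1*1/2 + 0*3/20 = 1/2
d_1 = (s_1=1/10, s_2=2/5, s_3=1/2)
  d_2[s_1] = 1/10*4/5 + 2/5*1/10 + 1/2*1/10 = 17/100
  d_2[s_2] = 1/10*1/10 + 2/5*2/5 + 1/2*3/4 = 109/200
  d_2[s_3] = 1/10*1/10 + 2/5*1/2 + 1/2*3/20 = 57/200
d_2 = (s_1=17/100, s_2=109/200, s_3=57/200)
  d_3[s_1] = 17/100*4/5 + 109/200*1/10 + 57/200*1/10 = 219/1000
  d_3[s_2] = 17/100*1/10 + 109/200*2/5 + 57/200*3/4 = 359/800
  d_3[s_3] = 17/100*1/10 + 109/200*1/2 + 57/200*3/20 = 1329/4000
d_3 = (s_1=219/1000, s_2=359/800, s_3=1329/4000)
  d_4[s_1] = 219/1000*4/5 + 359/800*1/10 + 1329/4000*1/10 = 2533/10000
  d_4[s_2] = 219/1000*1/10 + 359/800*2/5 + 1329/4000*3/4 = 36047/80000
  d_4[s_3] = 219/1000*1/10 + 359/800*1/2 + 1329/4000*3/20 = 23689/80000
d_4 = (s_1=2533/10000, s_2=36047/80000, s_3=23689/80000)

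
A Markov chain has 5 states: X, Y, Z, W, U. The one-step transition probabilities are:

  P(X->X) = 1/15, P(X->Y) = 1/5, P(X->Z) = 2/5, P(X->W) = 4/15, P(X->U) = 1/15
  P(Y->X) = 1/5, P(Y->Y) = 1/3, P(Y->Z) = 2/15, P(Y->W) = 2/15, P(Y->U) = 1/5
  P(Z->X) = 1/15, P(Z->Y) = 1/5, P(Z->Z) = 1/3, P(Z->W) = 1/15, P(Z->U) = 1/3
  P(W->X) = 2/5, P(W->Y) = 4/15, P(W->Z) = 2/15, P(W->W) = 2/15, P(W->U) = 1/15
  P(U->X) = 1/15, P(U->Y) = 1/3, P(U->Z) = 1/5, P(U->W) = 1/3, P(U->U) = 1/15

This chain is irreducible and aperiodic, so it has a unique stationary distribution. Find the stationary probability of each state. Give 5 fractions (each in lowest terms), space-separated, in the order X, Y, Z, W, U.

Answer: 8523/53290 2871/10658 2491/10658 9169/53290 4394/26645

Derivation:
The stationary distribution satisfies pi = pi * P, i.e.:
  pi_X = 1/15*pi_X + 1/5*pi_Y + 1/15*pi_Z + 2/5*pi_W + 1/15*pi_U
  pi_Y = 1/5*pi_X + 1/3*pi_Y + 1/5*pi_Z + 4/15*pi_W + 1/3*pi_U
  pi_Z = 2/5*pi_X + 2/15*pi_Y + 1/3*pi_Z + 2/15*pi_W + 1/5*pi_U
  pi_W = 4/15*pi_X + 2/15*pi_Y + 1/15*pi_Z + 2/15*pi_W + 1/3*pi_U
  pi_U = 1/15*pi_X + 1/5*pi_Y + 1/3*pi_Z + 1/15*pi_W + 1/15*pi_U
with normalization: pi_X + pi_Y + pi_Z + pi_W + pi_U = 1.

Using the first 4 balance equations plus normalization, the linear system A*pi = b is:
  [-14/15, 1/5, 1/15, 2/5, 1/15] . pi = 0
  [1/5, -2/3, 1/5, 4/15, 1/3] . pi = 0
  [2/5, 2/15, -2/3, 2/15, 1/5] . pi = 0
  [4/15, 2/15, 1/15, -13/15, 1/3] . pi = 0
  [1, 1, 1, 1, 1] . pi = 1

Solving yields:
  pi_X = 8523/53290
  pi_Y = 2871/10658
  pi_Z = 2491/10658
  pi_W = 9169/53290
  pi_U = 4394/26645

Verification (pi * P):
  8523/53290*1/15 + 2871/10658*1/5 + 2491/10658*1/15 + 9169/53290*2/5 + 4394/26645*1/15 = 8523/53290 = pi_X  (ok)
  8523/53290*1/5 + 2871/10658*1/3 + 2491/10658*1/5 + 9169/53290*4/15 + 4394/26645*1/3 = 2871/10658 = pi_Y  (ok)
  8523/53290*2/5 + 2871/10658*2/15 + 2491/10658*1/3 + 9169/53290*2/15 + 4394/26645*1/5 = 2491/10658 = pi_Z  (ok)
  8523/53290*4/15 + 2871/10658*2/15 + 2491/10658*1/15 + 9169/53290*2/15 + 4394/26645*1/3 = 9169/53290 = pi_W  (ok)
  8523/53290*1/15 + 2871/10658*1/5 + 2491/10658*1/3 + 9169/53290*1/15 + 4394/26645*1/15 = 4394/26645 = pi_U  (ok)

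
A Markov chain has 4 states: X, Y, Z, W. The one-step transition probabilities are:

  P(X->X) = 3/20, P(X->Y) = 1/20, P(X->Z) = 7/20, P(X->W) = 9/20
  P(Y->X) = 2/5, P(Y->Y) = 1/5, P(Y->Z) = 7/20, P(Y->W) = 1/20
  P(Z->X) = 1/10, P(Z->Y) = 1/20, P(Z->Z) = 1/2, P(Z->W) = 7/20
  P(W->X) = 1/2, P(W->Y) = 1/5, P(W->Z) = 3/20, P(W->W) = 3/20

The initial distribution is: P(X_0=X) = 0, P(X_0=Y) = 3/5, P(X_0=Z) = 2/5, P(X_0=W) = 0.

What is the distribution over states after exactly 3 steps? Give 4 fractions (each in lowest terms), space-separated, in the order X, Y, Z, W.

Propagating the distribution step by step (d_{t+1} = d_t * P):
d_0 = (X=0, Y=3/5, Z=2/5, W=0)
  d_1[X] = 0*3/20 + 3/5*2/5 + 2/5*1/10 + 0*1/2 = 7/25
  d_1[Y] = 0*1/20 + 3/5*1/5 + 2/5*1/20 + 0*1/5 = 7/50
  d_1[Z] = 0*7/20 + 3/5*7/20 + 2/5*1/2 + 0*3/20 = 41/100
  d_1[W] = 0*9/20 + 3/5*1/20 + 2/5*7/20 + 0*3/20 = 17/100
d_1 = (X=7/25, Y=7/50, Z=41/100, W=17/100)
  d_2[X] = 7/25*3/20 + 7/50*2/5 + 41/100*1/10 + 17/100*1/2 = 28/125
  d_2[Y] = 7/25*1/20 + 7/50*1/5 + 41/100*1/20 + 17/100*1/5 = 193/2000
  d_2[Z] = 7/25*7/20 + 7/50*7/20 + 41/100*1/2 + 17/100*3/20 = 151/400
  d_2[W] = 7/25*9/20 + 7/50*1/20 + 41/100*7/20 + 17/100*3/20 = 151/500
d_2 = (X=28/125, Y=193/2000, Z=151/400, W=151/500)
  d_3[X] = 28/125*3/20 + 193/2000*2/5 + 151/400*1/10 + 151/500*1/2 = 5219/20000
  d_3[Y] = 28/125*1/20 + 193/2000*1/5 + 151/400*1/20 + 151/500*1/5 = 4391/40000
  d_3[Z] = 28/125*7/20 + 193/2000*7/20 + 151/400*1/2 + 151/500*3/20 = 13849/40000
  d_3[W] = 28/125*9/20 + 193/2000*1/20 + 151/400*7/20 + 151/500*3/20 = 5661/20000
d_3 = (X=5219/20000, Y=4391/40000, Z=13849/40000, W=5661/20000)

Answer: 5219/20000 4391/40000 13849/40000 5661/20000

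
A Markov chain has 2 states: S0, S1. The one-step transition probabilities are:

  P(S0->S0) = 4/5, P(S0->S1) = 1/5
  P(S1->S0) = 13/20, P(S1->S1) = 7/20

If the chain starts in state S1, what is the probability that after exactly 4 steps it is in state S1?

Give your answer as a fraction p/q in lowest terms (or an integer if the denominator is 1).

Answer: 37709/160000

Derivation:
Computing P^4 by repeated multiplication:
P^1 =
  S0: [4/5, 1/5]
  S1: [13/20, 7/20]
P^2 =
  S0: [77/100, 23/100]
  S1: [299/400, 101/400]
P^3 =
  S0: [1531/2000, 469/2000]
  S1: [6097/8000, 1903/8000]
P^4 =
  S0: [30593/40000, 9407/40000]
  S1: [122291/160000, 37709/160000]

(P^4)[S1 -> S1] = 37709/160000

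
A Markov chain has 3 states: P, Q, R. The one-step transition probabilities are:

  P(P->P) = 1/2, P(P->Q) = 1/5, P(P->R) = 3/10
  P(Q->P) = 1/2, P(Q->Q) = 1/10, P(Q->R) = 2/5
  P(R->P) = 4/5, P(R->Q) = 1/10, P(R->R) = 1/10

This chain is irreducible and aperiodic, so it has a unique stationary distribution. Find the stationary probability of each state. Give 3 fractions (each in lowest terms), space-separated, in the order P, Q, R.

Answer: 11/19 3/19 5/19

Derivation:
The stationary distribution satisfies pi = pi * P, i.e.:
  pi_P = 1/2*pi_P + 1/2*pi_Q + 4/5*pi_R
  pi_Q = 1/5*pi_P + 1/10*pi_Q + 1/10*pi_R
  pi_R = 3/10*pi_P + 2/5*pi_Q + 1/10*pi_R
with normalization: pi_P + pi_Q + pi_R = 1.

Using the first 2 balance equations plus normalization, the linear system A*pi = b is:
  [-1/2, 1/2, 4/5] . pi = 0
  [1/5, -9/10, 1/10] . pi = 0
  [1, 1, 1] . pi = 1

Solving yields:
  pi_P = 11/19
  pi_Q = 3/19
  pi_R = 5/19

Verification (pi * P):
  11/19*1/2 + 3/19*1/2 + 5/19*4/5 = 11/19 = pi_P  (ok)
  11/19*1/5 + 3/19*1/10 + 5/19*1/10 = 3/19 = pi_Q  (ok)
  11/19*3/10 + 3/19*2/5 + 5/19*1/10 = 5/19 = pi_R  (ok)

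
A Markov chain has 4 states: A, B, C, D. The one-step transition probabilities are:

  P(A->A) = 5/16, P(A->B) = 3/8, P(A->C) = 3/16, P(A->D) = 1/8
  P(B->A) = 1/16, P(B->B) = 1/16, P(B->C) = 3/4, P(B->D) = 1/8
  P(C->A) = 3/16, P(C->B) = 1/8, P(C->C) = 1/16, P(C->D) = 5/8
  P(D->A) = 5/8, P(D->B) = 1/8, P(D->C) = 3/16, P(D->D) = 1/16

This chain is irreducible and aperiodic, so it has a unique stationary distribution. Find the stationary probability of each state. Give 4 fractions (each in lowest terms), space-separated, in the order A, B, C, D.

Answer: 751/2442 232/1221 213/814 98/407

Derivation:
The stationary distribution satisfies pi = pi * P, i.e.:
  pi_A = 5/16*pi_A + 1/16*pi_B + 3/16*pi_C + 5/8*pi_D
  pi_B = 3/8*pi_A + 1/16*pi_B + 1/8*pi_C + 1/8*pi_D
  pi_C = 3/16*pi_A + 3/4*pi_B + 1/16*pi_C + 3/16*pi_D
  pi_D = 1/8*pi_A + 1/8*pi_B + 5/8*pi_C + 1/16*pi_D
with normalization: pi_A + pi_B + pi_C + pi_D = 1.

Using the first 3 balance equations plus normalization, the linear system A*pi = b is:
  [-11/16, 1/16, 3/16, 5/8] . pi = 0
  [3/8, -15/16, 1/8, 1/8] . pi = 0
  [3/16, 3/4, -15/16, 3/16] . pi = 0
  [1, 1, 1, 1] . pi = 1

Solving yields:
  pi_A = 751/2442
  pi_B = 232/1221
  pi_C = 213/814
  pi_D = 98/407

Verification (pi * P):
  751/2442*5/16 + 232/1221*1/16 + 213/814*3/16 + 98/407*5/8 = 751/2442 = pi_A  (ok)
  751/2442*3/8 + 232/1221*1/16 + 213/814*1/8 + 98/407*1/8 = 232/1221 = pi_B  (ok)
  751/2442*3/16 + 232/1221*3/4 + 213/814*1/16 + 98/407*3/16 = 213/814 = pi_C  (ok)
  751/2442*1/8 + 232/1221*1/8 + 213/814*5/8 + 98/407*1/16 = 98/407 = pi_D  (ok)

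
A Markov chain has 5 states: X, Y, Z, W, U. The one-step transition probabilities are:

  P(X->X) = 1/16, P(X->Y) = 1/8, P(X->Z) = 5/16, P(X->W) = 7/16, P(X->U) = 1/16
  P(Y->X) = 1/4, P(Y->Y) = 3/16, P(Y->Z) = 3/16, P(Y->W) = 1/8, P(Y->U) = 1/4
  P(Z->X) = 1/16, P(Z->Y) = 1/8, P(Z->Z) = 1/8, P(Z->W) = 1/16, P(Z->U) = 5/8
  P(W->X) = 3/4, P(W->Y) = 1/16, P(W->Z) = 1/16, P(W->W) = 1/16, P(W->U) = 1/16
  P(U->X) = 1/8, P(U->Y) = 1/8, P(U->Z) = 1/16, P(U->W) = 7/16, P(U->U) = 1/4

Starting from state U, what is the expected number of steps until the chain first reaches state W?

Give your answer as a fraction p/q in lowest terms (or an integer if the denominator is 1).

Let h_i = expected steps to first reach W from state i.
Boundary: h_W = 0.
First-step equations for the other states:
  h_X = 1 + 1/16*h_X + 1/8*h_Y + 5/16*h_Z + 7/16*h_W + 1/16*h_U
  h_Y = 1 + 1/4*h_X + 3/16*h_Y + 3/16*h_Z + 1/8*h_W + 1/4*h_U
  h_Z = 1 + 1/16*h_X + 1/8*h_Y + 1/8*h_Z + 1/16*h_W + 5/8*h_U
  h_U = 1 + 1/8*h_X + 1/8*h_Y + 1/16*h_Z + 7/16*h_W + 1/4*h_U

Substituting h_W = 0 and rearranging gives the linear system (I - Q) h = 1:
  [15/16, -1/8, -5/16, -1/16] . (h_X, h_Y, h_Z, h_U) = 1
  [-1/4, 13/16, -3/16, -1/4] . (h_X, h_Y, h_Z, h_U) = 1
  [-1/16, -1/8, 7/8, -5/8] . (h_X, h_Y, h_Z, h_U) = 1
  [-1/8, -1/8, -1/16, 3/4] . (h_X, h_Y, h_Z, h_U) = 1

Solving yields:
  h_X = 67920/21851
  h_Y = 86912/21851
  h_Z = 86640/21851
  h_U = 62160/21851

Starting state is U, so the expected hitting time is h_U = 62160/21851.

Answer: 62160/21851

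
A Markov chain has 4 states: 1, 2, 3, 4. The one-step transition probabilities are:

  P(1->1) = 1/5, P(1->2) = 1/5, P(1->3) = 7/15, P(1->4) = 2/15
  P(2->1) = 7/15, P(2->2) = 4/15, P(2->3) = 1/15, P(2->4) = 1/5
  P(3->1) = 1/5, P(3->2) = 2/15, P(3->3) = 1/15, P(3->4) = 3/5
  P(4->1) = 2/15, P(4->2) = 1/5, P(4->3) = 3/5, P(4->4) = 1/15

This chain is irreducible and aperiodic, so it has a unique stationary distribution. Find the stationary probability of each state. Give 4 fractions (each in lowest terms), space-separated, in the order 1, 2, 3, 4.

The stationary distribution satisfies pi = pi * P, i.e.:
  pi_1 = 1/5*pi_1 + 7/15*pi_2 + 1/5*pi_3 + 2/15*pi_4
  pi_2 = 1/5*pi_1 + 4/15*pi_2 + 2/15*pi_3 + 1/5*pi_4
  pi_3 = 7/15*pi_1 + 1/15*pi_2 + 1/15*pi_3 + 3/5*pi_4
  pi_4 = 2/15*pi_1 + 1/5*pi_2 + 3/5*pi_3 + 1/15*pi_4
with normalization: pi_1 + pi_2 + pi_3 + pi_4 = 1.

Using the first 3 balance equations plus normalization, the linear system A*pi = b is:
  [-4/5, 7/15, 1/5, 2/15] . pi = 0
  [1/5, -11/15, 2/15, 1/5] . pi = 0
  [7/15, 1/15, -14/15, 3/5] . pi = 0
  [1, 1, 1, 1] . pi = 1

Solving yields:
  pi_1 = 515/2207
  pi_2 = 425/2207
  pi_3 = 671/2207
  pi_4 = 596/2207

Verification (pi * P):
  515/2207*1/5 + 425/2207*7/15 + 671/2207*1/5 + 596/2207*2/15 = 515/2207 = pi_1  (ok)
  515/2207*1/5 + 425/2207*4/15 + 671/2207*2/15 + 596/2207*1/5 = 425/2207 = pi_2  (ok)
  515/2207*7/15 + 425/2207*1/15 + 671/2207*1/15 + 596/2207*3/5 = 671/2207 = pi_3  (ok)
  515/2207*2/15 + 425/2207*1/5 + 671/2207*3/5 + 596/2207*1/15 = 596/2207 = pi_4  (ok)

Answer: 515/2207 425/2207 671/2207 596/2207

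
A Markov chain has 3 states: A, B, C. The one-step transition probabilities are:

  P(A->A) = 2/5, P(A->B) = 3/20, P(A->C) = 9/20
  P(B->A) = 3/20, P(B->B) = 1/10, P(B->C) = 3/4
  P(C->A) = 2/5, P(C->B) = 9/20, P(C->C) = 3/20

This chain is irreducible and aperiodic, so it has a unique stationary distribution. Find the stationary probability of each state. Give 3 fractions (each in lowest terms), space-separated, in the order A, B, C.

The stationary distribution satisfies pi = pi * P, i.e.:
  pi_A = 2/5*pi_A + 3/20*pi_B + 2/5*pi_C
  pi_B = 3/20*pi_A + 1/10*pi_B + 9/20*pi_C
  pi_C = 9/20*pi_A + 3/4*pi_B + 3/20*pi_C
with normalization: pi_A + pi_B + pi_C = 1.

Using the first 2 balance equations plus normalization, the linear system A*pi = b is:
  [-3/5, 3/20, 2/5] . pi = 0
  [3/20, -9/10, 9/20] . pi = 0
  [1, 1, 1] . pi = 1

Solving yields:
  pi_A = 57/170
  pi_B = 22/85
  pi_C = 69/170

Verification (pi * P):
  57/170*2/5 + 22/85*3/20 + 69/170*2/5 = 57/170 = pi_A  (ok)
  57/170*3/20 + 22/85*1/10 + 69/170*9/20 = 22/85 = pi_B  (ok)
  57/170*9/20 + 22/85*3/4 + 69/170*3/20 = 69/170 = pi_C  (ok)

Answer: 57/170 22/85 69/170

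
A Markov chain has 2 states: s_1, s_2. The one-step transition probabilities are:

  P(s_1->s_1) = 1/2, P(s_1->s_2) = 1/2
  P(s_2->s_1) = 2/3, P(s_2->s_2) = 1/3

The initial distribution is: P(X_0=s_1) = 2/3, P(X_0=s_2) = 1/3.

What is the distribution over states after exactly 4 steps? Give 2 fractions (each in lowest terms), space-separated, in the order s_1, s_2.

Answer: 1111/1944 833/1944

Derivation:
Propagating the distribution step by step (d_{t+1} = d_t * P):
d_0 = (s_1=2/3, s_2=1/3)
  d_1[s_1] = 2/3*1/2 + 1/3*2/3 = 5/9
  d_1[s_2] = 2/3*1/2 + 1/3*1/3 = 4/9
d_1 = (s_1=5/9, s_2=4/9)
  d_2[s_1] = 5/9*1/2 + 4/9*2/3 = 31/54
  d_2[s_2] = 5/9*1/2 + 4/9*1/3 = 23/54
d_2 = (s_1=31/54, s_2=23/54)
  d_3[s_1] = 31/54*1/2 + 23/54*2/3 = 185/324
  d_3[s_2] = 31/54*1/2 + 23/54*1/3 = 139/324
d_3 = (s_1=185/324, s_2=139/324)
  d_4[s_1] = 185/324*1/2 + 139/324*2/3 = 1111/1944
  d_4[s_2] = 185/324*1/2 + 139/324*1/3 = 833/1944
d_4 = (s_1=1111/1944, s_2=833/1944)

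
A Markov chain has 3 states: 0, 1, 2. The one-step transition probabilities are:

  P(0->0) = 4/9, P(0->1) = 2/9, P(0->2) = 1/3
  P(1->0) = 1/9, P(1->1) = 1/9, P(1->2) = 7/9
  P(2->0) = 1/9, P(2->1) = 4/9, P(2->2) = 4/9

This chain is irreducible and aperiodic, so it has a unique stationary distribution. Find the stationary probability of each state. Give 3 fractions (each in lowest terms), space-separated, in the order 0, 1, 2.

Answer: 1/6 11/36 19/36

Derivation:
The stationary distribution satisfies pi = pi * P, i.e.:
  pi_0 = 4/9*pi_0 + 1/9*pi_1 + 1/9*pi_2
  pi_1 = 2/9*pi_0 + 1/9*pi_1 + 4/9*pi_2
  pi_2 = 1/3*pi_0 + 7/9*pi_1 + 4/9*pi_2
with normalization: pi_0 + pi_1 + pi_2 = 1.

Using the first 2 balance equations plus normalization, the linear system A*pi = b is:
  [-5/9, 1/9, 1/9] . pi = 0
  [2/9, -8/9, 4/9] . pi = 0
  [1, 1, 1] . pi = 1

Solving yields:
  pi_0 = 1/6
  pi_1 = 11/36
  pi_2 = 19/36

Verification (pi * P):
  1/6*4/9 + 11/36*1/9 + 19/36*1/9 = 1/6 = pi_0  (ok)
  1/6*2/9 + 11/36*1/9 + 19/36*4/9 = 11/36 = pi_1  (ok)
  1/6*1/3 + 11/36*7/9 + 19/36*4/9 = 19/36 = pi_2  (ok)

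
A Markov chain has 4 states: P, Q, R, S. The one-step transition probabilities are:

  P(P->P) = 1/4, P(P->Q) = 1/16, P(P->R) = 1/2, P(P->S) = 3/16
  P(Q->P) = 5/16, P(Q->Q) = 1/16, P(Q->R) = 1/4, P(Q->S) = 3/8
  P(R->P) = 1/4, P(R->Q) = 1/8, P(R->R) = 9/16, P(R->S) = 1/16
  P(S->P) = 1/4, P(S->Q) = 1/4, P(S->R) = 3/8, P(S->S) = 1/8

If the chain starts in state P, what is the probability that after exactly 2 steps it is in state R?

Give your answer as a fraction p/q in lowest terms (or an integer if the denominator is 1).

Answer: 63/128

Derivation:
Computing P^2 by repeated multiplication:
P^1 =
  P: [1/4, 1/16, 1/2, 3/16]
  Q: [5/16, 1/16, 1/4, 3/8]
  R: [1/4, 1/8, 9/16, 1/16]
  S: [1/4, 1/4, 3/8, 1/8]
P^2 =
  P: [65/256, 33/256, 63/128, 1/8]
  Q: [65/256, 19/128, 29/64, 37/256]
  R: [33/128, 7/64, 127/256, 35/256]
  S: [17/64, 7/64, 57/128, 23/128]

(P^2)[P -> R] = 63/128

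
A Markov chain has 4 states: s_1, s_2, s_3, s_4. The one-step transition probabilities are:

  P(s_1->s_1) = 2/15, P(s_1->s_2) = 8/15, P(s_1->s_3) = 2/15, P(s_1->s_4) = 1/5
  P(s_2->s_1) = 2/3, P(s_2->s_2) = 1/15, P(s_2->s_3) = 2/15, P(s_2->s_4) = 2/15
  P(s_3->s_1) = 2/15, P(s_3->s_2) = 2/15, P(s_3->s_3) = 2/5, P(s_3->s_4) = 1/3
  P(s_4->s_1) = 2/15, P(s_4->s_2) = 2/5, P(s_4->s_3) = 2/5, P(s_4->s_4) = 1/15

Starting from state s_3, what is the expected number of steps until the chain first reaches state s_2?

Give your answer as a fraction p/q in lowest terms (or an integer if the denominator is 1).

Answer: 4275/1082

Derivation:
Let h_i = expected steps to first reach s_2 from state i.
Boundary: h_s_2 = 0.
First-step equations for the other states:
  h_s_1 = 1 + 2/15*h_s_1 + 8/15*h_s_2 + 2/15*h_s_3 + 1/5*h_s_4
  h_s_3 = 1 + 2/15*h_s_1 + 2/15*h_s_2 + 2/5*h_s_3 + 1/3*h_s_4
  h_s_4 = 1 + 2/15*h_s_1 + 2/5*h_s_2 + 2/5*h_s_3 + 1/15*h_s_4

Substituting h_s_2 = 0 and rearranging gives the linear system (I - Q) h = 1:
  [13/15, -2/15, -1/5] . (h_s_1, h_s_3, h_s_4) = 1
  [-2/15, 3/5, -1/3] . (h_s_1, h_s_3, h_s_4) = 1
  [-2/15, -2/5, 14/15] . (h_s_1, h_s_3, h_s_4) = 1

Solving yields:
  h_s_1 = 2685/1082
  h_s_3 = 4275/1082
  h_s_4 = 3375/1082

Starting state is s_3, so the expected hitting time is h_s_3 = 4275/1082.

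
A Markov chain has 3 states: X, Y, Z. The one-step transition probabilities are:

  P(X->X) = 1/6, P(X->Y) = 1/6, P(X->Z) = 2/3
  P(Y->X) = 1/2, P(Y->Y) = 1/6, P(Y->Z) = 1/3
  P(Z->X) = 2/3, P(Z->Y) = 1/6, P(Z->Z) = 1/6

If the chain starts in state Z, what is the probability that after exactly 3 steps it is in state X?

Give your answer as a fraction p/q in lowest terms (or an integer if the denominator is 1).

Computing P^3 by repeated multiplication:
P^1 =
  X: [1/6, 1/6, 2/3]
  Y: [1/2, 1/6, 1/3]
  Z: [2/3, 1/6, 1/6]
P^2 =
  X: [5/9, 1/6, 5/18]
  Y: [7/18, 1/6, 4/9]
  Z: [11/36, 1/6, 19/36]
P^3 =
  X: [13/36, 1/6, 17/36]
  Y: [4/9, 1/6, 7/18]
  Z: [35/72, 1/6, 25/72]

(P^3)[Z -> X] = 35/72

Answer: 35/72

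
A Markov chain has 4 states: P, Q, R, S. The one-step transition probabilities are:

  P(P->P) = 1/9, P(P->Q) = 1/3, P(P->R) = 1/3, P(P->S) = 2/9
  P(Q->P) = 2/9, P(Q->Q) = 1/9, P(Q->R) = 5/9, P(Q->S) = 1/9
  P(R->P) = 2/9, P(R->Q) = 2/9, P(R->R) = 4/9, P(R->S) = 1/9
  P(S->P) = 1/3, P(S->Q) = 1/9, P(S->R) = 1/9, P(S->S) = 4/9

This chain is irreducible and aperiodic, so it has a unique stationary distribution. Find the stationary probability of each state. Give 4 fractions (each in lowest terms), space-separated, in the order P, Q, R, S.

Answer: 13/59 119/590 221/590 12/59

Derivation:
The stationary distribution satisfies pi = pi * P, i.e.:
  pi_P = 1/9*pi_P + 2/9*pi_Q + 2/9*pi_R + 1/3*pi_S
  pi_Q = 1/3*pi_P + 1/9*pi_Q + 2/9*pi_R + 1/9*pi_S
  pi_R = 1/3*pi_P + 5/9*pi_Q + 4/9*pi_R + 1/9*pi_S
  pi_S = 2/9*pi_P + 1/9*pi_Q + 1/9*pi_R + 4/9*pi_S
with normalization: pi_P + pi_Q + pi_R + pi_S = 1.

Using the first 3 balance equations plus normalization, the linear system A*pi = b is:
  [-8/9, 2/9, 2/9, 1/3] . pi = 0
  [1/3, -8/9, 2/9, 1/9] . pi = 0
  [1/3, 5/9, -5/9, 1/9] . pi = 0
  [1, 1, 1, 1] . pi = 1

Solving yields:
  pi_P = 13/59
  pi_Q = 119/590
  pi_R = 221/590
  pi_S = 12/59

Verification (pi * P):
  13/59*1/9 + 119/590*2/9 + 221/590*2/9 + 12/59*1/3 = 13/59 = pi_P  (ok)
  13/59*1/3 + 119/590*1/9 + 221/590*2/9 + 12/59*1/9 = 119/590 = pi_Q  (ok)
  13/59*1/3 + 119/590*5/9 + 221/590*4/9 + 12/59*1/9 = 221/590 = pi_R  (ok)
  13/59*2/9 + 119/590*1/9 + 221/590*1/9 + 12/59*4/9 = 12/59 = pi_S  (ok)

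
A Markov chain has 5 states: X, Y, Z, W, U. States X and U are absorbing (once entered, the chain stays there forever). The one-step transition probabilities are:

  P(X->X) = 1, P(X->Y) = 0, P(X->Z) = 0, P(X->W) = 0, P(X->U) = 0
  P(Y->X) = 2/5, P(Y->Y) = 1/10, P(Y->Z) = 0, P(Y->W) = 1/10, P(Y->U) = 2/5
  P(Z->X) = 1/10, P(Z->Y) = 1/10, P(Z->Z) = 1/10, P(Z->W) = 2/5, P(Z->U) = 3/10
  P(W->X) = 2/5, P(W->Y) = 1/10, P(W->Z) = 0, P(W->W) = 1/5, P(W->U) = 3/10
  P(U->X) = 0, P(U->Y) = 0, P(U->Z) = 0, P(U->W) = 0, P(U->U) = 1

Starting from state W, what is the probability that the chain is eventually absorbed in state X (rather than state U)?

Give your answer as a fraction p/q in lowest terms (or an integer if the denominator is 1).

Answer: 40/71

Derivation:
Let a_i = P(absorbed in X | start in state i).
Boundary conditions: a_X = 1, a_U = 0.
For each transient state i, a_i = sum_j P(i->j) * a_j:
  a_Y = 2/5*a_X + 1/10*a_Y + 0*a_Z + 1/10*a_W + 2/5*a_U
  a_Z = 1/10*a_X + 1/10*a_Y + 1/10*a_Z + 2/5*a_W + 3/10*a_U
  a_W = 2/5*a_X + 1/10*a_Y + 0*a_Z + 1/5*a_W + 3/10*a_U

Substituting a_X = 1 and a_U = 0, rearrange to (I - Q) a = r where r[i] = P(i -> X):
  [9/10, 0, -1/10] . (a_Y, a_Z, a_W) = 2/5
  [-1/10, 9/10, -2/5] . (a_Y, a_Z, a_W) = 1/10
  [-1/10, 0, 4/5] . (a_Y, a_Z, a_W) = 2/5

Solving yields:
  a_Y = 36/71
  a_Z = 89/213
  a_W = 40/71

Starting state is W, so the absorption probability is a_W = 40/71.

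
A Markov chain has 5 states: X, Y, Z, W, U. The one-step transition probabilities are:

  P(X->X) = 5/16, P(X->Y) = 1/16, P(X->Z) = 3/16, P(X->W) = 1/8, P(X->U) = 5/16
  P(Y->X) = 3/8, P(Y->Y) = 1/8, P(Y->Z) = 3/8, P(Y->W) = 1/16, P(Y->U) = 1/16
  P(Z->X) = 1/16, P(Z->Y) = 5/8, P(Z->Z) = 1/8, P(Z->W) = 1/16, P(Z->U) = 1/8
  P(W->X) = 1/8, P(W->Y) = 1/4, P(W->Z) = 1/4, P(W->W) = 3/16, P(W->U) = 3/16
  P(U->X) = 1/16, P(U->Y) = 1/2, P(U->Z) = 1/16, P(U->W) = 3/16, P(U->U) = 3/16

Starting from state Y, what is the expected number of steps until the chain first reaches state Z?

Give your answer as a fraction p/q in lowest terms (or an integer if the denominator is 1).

Answer: 29136/7475

Derivation:
Let h_i = expected steps to first reach Z from state i.
Boundary: h_Z = 0.
First-step equations for the other states:
  h_X = 1 + 5/16*h_X + 1/16*h_Y + 3/16*h_Z + 1/8*h_W + 5/16*h_U
  h_Y = 1 + 3/8*h_X + 1/8*h_Y + 3/8*h_Z + 1/16*h_W + 1/16*h_U
  h_W = 1 + 1/8*h_X + 1/4*h_Y + 1/4*h_Z + 3/16*h_W + 3/16*h_U
  h_U = 1 + 1/16*h_X + 1/2*h_Y + 1/16*h_Z + 3/16*h_W + 3/16*h_U

Substituting h_Z = 0 and rearranging gives the linear system (I - Q) h = 1:
  [11/16, -1/16, -1/8, -5/16] . (h_X, h_Y, h_W, h_U) = 1
  [-3/8, 7/8, -1/16, -1/16] . (h_X, h_Y, h_W, h_U) = 1
  [-1/8, -1/4, 13/16, -3/16] . (h_X, h_Y, h_W, h_U) = 1
  [-1/16, -1/2, -3/16, 13/16] . (h_X, h_Y, h_W, h_U) = 1

Solving yields:
  h_X = 36416/7475
  h_Y = 29136/7475
  h_W = 1296/299
  h_U = 37408/7475

Starting state is Y, so the expected hitting time is h_Y = 29136/7475.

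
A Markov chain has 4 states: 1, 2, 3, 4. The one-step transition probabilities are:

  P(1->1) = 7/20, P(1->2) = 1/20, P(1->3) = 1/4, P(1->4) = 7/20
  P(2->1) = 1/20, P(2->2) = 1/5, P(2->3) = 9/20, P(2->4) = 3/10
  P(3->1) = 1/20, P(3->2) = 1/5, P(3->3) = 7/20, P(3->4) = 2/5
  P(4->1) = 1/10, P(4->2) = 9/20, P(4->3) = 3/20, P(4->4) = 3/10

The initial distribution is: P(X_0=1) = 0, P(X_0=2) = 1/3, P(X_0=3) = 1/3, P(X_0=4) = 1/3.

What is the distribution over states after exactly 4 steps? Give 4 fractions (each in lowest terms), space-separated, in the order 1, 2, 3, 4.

Propagating the distribution step by step (d_{t+1} = d_t * P):
d_0 = (1=0, 2=1/3, 3=1/3, 4=1/3)
  d_1[1] = 0*7/20 + 1/3*1/20 + 1/3*1/20 + 1/3*1/10 = 1/15
  d_1[2] = 0*1/20 + 1/3*1/5 + 1/3*1/5 + 1/3*9/20 = 17/60
  d_1[3] = 0*1/4 + 1/3*9/20 + 1/3*7/20 + 1/3*3/20 = 19/60
  d_1[4] = 0*7/20 + 1/3*3/10 + 1/3*2/5 + 1/3*3/10 = 1/3
d_1 = (1=1/15, 2=17/60, 3=19/60, 4=1/3)
  d_2[1] = 1/15*7/20 + 17/60*1/20 + 19/60*1/20 + 1/3*1/10 = 13/150
  d_2[2] = 1/15*1/20 + 17/60*1/5 + 19/60*1/5 + 1/3*9/20 = 41/150
  d_2[3] = 1/15*1/4 + 17/60*9/20 + 19/60*7/20 + 1/3*3/20 = 61/200
  d_2[4] = 1/15*7/20 + 17/60*3/10 + 19/60*2/5 + 1/3*3/10 = 67/200
d_2 = (1=13/150, 2=41/150, 3=61/200, 4=67/200)
  d_3[1] = 13/150*7/20 + 41/150*1/20 + 61/200*1/20 + 67/200*1/10 = 371/4000
  d_3[2] = 13/150*1/20 + 41/150*1/5 + 61/200*1/5 + 67/200*9/20 = 1083/4000
  d_3[3] = 13/150*1/4 + 41/150*9/20 + 61/200*7/20 + 67/200*3/20 = 181/600
  d_3[4] = 13/150*7/20 + 41/150*3/10 + 61/200*2/5 + 67/200*3/10 = 2009/6000
d_3 = (1=371/4000, 2=1083/4000, 3=181/600, 4=2009/6000)
  d_4[1] = 371/4000*7/20 + 1083/4000*1/20 + 181/600*1/20 + 2009/6000*1/10 = 2837/30000
  d_4[2] = 371/4000*1/20 + 1083/4000*1/5 + 181/600*1/5 + 2009/6000*9/20 = 64751/240000
  d_4[3] = 371/4000*1/4 + 1083/4000*9/20 + 181/600*7/20 + 2009/6000*3/20 = 361/1200
  d_4[4] = 371/4000*7/20 + 1083/4000*3/10 + 181/600*2/5 + 2009/6000*3/10 = 80353/240000
d_4 = (1=2837/30000, 2=64751/240000, 3=361/1200, 4=80353/240000)

Answer: 2837/30000 64751/240000 361/1200 80353/240000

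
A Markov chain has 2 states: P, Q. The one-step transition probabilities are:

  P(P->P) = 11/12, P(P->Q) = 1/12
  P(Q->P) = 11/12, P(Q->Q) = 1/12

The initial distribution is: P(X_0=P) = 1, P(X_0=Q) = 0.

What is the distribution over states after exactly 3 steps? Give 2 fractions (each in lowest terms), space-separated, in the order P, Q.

Answer: 11/12 1/12

Derivation:
Propagating the distribution step by step (d_{t+1} = d_t * P):
d_0 = (P=1, Q=0)
  d_1[P] = 1*11/12 + 0*11/12 = 11/12
  d_1[Q] = 1*1/12 + 0*1/12 = 1/12
d_1 = (P=11/12, Q=1/12)
  d_2[P] = 11/12*11/12 + 1/12*11/12 = 11/12
  d_2[Q] = 11/12*1/12 + 1/12*1/12 = 1/12
d_2 = (P=11/12, Q=1/12)
  d_3[P] = 11/12*11/12 + 1/12*11/12 = 11/12
  d_3[Q] = 11/12*1/12 + 1/12*1/12 = 1/12
d_3 = (P=11/12, Q=1/12)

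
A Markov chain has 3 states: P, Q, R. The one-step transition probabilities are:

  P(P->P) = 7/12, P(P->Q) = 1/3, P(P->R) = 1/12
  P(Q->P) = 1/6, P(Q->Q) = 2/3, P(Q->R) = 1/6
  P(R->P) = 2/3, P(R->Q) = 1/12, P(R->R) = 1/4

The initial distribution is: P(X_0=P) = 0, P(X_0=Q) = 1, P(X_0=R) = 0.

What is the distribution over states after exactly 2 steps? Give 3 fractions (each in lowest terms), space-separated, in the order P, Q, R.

Answer: 23/72 37/72 1/6

Derivation:
Propagating the distribution step by step (d_{t+1} = d_t * P):
d_0 = (P=0, Q=1, R=0)
  d_1[P] = 0*7/12 + 1*1/6 + 0*2/3 = 1/6
  d_1[Q] = 0*1/3 + 1*2/3 + 0*1/12 = 2/3
  d_1[R] = 0*1/12 + 1*1/6 + 0*1/4 = 1/6
d_1 = (P=1/6, Q=2/3, R=1/6)
  d_2[P] = 1/6*7/12 + 2/3*1/6 + 1/6*2/3 = 23/72
  d_2[Q] = 1/6*1/3 + 2/3*2/3 + 1/6*1/12 = 37/72
  d_2[R] = 1/6*1/12 + 2/3*1/6 + 1/6*1/4 = 1/6
d_2 = (P=23/72, Q=37/72, R=1/6)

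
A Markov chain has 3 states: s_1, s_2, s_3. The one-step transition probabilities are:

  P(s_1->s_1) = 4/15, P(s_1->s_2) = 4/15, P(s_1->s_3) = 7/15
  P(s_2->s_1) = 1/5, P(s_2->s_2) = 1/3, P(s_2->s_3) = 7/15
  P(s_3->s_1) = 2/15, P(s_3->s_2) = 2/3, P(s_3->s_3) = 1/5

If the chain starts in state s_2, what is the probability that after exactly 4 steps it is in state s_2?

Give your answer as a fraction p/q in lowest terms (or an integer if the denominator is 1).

Computing P^4 by repeated multiplication:
P^1 =
  s_1: [4/15, 4/15, 7/15]
  s_2: [1/5, 1/3, 7/15]
  s_3: [2/15, 2/3, 1/5]
P^2 =
  s_1: [14/75, 106/225, 77/225]
  s_2: [41/225, 107/225, 77/225]
  s_3: [44/225, 88/225, 31/75]
P^3 =
  s_1: [128/675, 1468/3375, 1267/3375]
  s_2: [71/375, 1469/3375, 1267/3375]
  s_3: [626/3375, 1546/3375, 401/1125]
P^4 =
  s_1: [3166/16875, 4514/10125, 18557/50625]
  s_2: [9497/50625, 22571/50625, 18557/50625]
  s_3: [9548/50625, 22264/50625, 6271/16875]

(P^4)[s_2 -> s_2] = 22571/50625

Answer: 22571/50625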